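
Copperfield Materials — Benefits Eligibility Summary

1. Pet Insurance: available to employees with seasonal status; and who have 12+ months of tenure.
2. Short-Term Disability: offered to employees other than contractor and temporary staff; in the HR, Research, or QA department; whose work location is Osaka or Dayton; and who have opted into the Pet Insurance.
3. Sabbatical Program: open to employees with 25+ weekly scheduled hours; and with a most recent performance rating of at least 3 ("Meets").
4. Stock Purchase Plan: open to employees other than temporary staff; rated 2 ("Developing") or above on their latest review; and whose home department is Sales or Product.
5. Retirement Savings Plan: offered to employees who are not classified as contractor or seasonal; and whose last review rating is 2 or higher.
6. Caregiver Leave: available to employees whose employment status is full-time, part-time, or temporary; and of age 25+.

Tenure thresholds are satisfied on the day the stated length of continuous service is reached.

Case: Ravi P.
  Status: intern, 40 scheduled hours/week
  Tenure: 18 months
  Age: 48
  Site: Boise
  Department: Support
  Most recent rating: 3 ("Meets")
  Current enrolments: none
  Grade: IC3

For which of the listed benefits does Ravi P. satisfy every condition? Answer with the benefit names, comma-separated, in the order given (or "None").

Pet Insurance — status intern ✗ (requires seasonal) → not eligible.
Short-Term Disability — status intern ✓ (not excluded); dept Support ✗ → not eligible.
Sabbatical Program — 40 hrs/wk ≥ 25 ✓; rating 3 ≥ 3 ✓ → eligible.
Stock Purchase Plan — status intern ✓ (not excluded); rating 3 ≥ 2 ✓; dept Support ✗ → not eligible.
Retirement Savings Plan — status intern ✓ (not excluded); rating 3 ≥ 2 ✓ → eligible.
Caregiver Leave — status intern ✗ (requires full-time, part-time, or temporary) → not eligible.

Sabbatical Program, Retirement Savings Plan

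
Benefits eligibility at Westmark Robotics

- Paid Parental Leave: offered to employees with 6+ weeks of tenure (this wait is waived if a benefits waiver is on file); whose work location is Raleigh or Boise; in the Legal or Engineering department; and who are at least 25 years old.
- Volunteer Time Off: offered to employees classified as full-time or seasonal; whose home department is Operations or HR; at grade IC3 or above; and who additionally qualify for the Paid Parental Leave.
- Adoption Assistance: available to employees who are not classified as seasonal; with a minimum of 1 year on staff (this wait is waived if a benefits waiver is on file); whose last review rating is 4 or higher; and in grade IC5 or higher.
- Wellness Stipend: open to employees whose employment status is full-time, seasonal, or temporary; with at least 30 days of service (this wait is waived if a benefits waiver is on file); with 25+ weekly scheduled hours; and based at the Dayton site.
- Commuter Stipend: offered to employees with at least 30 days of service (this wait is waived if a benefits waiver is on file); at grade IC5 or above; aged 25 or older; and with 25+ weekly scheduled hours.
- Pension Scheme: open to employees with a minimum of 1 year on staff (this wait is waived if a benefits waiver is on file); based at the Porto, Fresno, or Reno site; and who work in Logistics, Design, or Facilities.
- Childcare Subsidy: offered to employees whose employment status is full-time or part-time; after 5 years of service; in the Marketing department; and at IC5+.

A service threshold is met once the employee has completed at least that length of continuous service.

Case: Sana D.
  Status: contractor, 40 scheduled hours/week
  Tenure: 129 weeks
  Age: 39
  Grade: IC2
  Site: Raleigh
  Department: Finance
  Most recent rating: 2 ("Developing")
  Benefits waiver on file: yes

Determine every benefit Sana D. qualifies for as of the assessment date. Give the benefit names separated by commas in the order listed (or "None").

Paid Parental Leave — benefits waiver on file ✓; site Raleigh ✓; dept Finance ✗ → not eligible.
Volunteer Time Off — status contractor ✗ (requires full-time or seasonal) → not eligible.
Adoption Assistance — status contractor ✓ (not excluded); benefits waiver on file ✓; rating 2 < 4 ✗ → not eligible.
Wellness Stipend — status contractor ✗ (requires full-time, seasonal, or temporary) → not eligible.
Commuter Stipend — benefits waiver on file ✓; grade IC2 < IC5 ✗ → not eligible.
Pension Scheme — benefits waiver on file ✓; site Raleigh ✗ (not Porto, Fresno, or Reno) → not eligible.
Childcare Subsidy — status contractor ✗ (requires full-time or part-time) → not eligible.

None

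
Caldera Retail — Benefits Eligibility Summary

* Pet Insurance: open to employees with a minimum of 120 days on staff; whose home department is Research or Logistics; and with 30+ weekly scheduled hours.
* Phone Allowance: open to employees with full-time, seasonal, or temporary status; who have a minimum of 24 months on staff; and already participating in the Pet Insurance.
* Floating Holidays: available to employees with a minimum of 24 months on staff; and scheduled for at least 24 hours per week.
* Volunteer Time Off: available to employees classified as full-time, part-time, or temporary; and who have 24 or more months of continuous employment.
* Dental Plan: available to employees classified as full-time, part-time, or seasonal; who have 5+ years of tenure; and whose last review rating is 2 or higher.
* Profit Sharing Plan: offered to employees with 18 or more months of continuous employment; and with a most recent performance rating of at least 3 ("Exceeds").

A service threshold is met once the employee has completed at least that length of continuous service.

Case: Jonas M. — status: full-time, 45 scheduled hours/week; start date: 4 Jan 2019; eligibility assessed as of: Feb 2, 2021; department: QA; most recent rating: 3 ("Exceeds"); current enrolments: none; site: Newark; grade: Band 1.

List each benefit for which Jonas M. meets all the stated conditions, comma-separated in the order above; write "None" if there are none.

Service from 4 Jan 2019 to Feb 2, 2021: 760 days.
Pet Insurance — service 760 days ≥ 120 days ✓; dept QA ✗ → not eligible.
Phone Allowance — status full-time ✓; service 760 days ≥ 24 months (≈720 days) ✓; not enrolled in Pet Insurance ✗ → not eligible.
Floating Holidays — service 760 days ≥ 24 months (≈720 days) ✓; 45 hrs/wk ≥ 24 ✓ → eligible.
Volunteer Time Off — status full-time ✓; service 760 days ≥ 24 months (≈720 days) ✓ → eligible.
Dental Plan — status full-time ✓; service 760 days < 5 years (≈1825 days) ✗ → not eligible.
Profit Sharing Plan — service 760 days ≥ 18 months (≈540 days) ✓; rating 3 ≥ 3 ✓ → eligible.

Floating Holidays, Volunteer Time Off, Profit Sharing Plan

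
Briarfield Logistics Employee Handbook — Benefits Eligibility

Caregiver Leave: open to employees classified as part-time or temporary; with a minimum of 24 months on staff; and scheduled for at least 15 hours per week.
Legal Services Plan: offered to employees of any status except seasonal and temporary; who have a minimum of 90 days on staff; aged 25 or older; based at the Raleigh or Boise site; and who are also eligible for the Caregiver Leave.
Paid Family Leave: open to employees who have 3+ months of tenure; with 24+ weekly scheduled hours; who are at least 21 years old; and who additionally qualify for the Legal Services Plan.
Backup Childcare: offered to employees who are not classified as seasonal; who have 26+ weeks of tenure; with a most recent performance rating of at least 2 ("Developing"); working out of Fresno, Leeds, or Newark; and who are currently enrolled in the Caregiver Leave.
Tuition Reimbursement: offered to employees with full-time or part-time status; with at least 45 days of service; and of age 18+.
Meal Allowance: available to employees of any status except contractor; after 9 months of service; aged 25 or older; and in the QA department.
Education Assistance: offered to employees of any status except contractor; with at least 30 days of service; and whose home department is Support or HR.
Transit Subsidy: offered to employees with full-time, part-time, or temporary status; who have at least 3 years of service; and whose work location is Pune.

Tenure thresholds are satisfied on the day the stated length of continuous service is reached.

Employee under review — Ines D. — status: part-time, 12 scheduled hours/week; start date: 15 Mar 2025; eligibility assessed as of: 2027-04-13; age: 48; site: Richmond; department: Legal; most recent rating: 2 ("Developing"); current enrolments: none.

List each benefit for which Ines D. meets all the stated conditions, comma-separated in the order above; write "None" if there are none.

Tuition Reimbursement

Service from 15 Mar 2025 to 2027-04-13: 759 days.
Caregiver Leave — status part-time ✓; service 759 days ≥ 24 months (≈720 days) ✓; 12 hrs/wk < 15 ✗ → not eligible.
Legal Services Plan — status part-time ✓ (not excluded); service 759 days ≥ 90 days ✓; age 48 ≥ 25 ✓; site Richmond ✗ (not Raleigh or Boise) → not eligible.
Paid Family Leave — service 759 days ≥ 3 months (≈90 days) ✓; 12 hrs/wk < 24 ✗ → not eligible.
Backup Childcare — status part-time ✓ (not excluded); service 759 days ≥ 26 weeks (≈182 days) ✓; rating 2 ≥ 2 ✓; site Richmond ✗ (not Fresno, Leeds, or Newark) → not eligible.
Tuition Reimbursement — status part-time ✓; service 759 days ≥ 45 days ✓; age 48 ≥ 18 ✓ → eligible.
Meal Allowance — status part-time ✓ (not excluded); service 759 days ≥ 9 months (≈270 days) ✓; age 48 ≥ 25 ✓; dept Legal ✗ → not eligible.
Education Assistance — status part-time ✓ (not excluded); service 759 days ≥ 30 days ✓; dept Legal ✗ → not eligible.
Transit Subsidy — status part-time ✓; service 759 days < 3 years (≈1095 days) ✗ → not eligible.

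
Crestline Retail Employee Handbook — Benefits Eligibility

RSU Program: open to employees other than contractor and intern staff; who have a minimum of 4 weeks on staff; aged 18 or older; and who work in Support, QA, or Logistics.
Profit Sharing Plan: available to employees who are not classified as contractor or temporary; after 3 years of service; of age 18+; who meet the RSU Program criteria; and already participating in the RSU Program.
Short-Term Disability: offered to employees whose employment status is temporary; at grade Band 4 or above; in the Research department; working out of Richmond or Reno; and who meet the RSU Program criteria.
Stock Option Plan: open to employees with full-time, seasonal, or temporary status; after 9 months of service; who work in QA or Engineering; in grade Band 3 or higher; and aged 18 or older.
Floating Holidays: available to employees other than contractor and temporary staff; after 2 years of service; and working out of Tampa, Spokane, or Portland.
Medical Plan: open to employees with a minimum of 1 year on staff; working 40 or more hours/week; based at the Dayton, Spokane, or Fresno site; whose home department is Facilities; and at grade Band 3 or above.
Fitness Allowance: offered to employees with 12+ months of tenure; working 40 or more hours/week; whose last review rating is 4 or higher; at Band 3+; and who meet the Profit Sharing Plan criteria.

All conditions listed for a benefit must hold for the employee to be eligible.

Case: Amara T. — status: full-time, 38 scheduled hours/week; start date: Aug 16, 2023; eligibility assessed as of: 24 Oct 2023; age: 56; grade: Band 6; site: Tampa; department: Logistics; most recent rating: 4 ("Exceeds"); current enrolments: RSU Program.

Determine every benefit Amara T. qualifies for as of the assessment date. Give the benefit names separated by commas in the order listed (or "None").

Service from Aug 16, 2023 to 24 Oct 2023: 69 days.
RSU Program — status full-time ✓ (not excluded); service 69 days ≥ 4 weeks (≈28 days) ✓; age 56 ≥ 18 ✓; dept Logistics ✓ → eligible.
Profit Sharing Plan — status full-time ✓ (not excluded); service 69 days < 3 years (≈1095 days) ✗ → not eligible.
Short-Term Disability — status full-time ✗ (requires temporary) → not eligible.
Stock Option Plan — status full-time ✓; service 69 days < 9 months (≈270 days) ✗ → not eligible.
Floating Holidays — status full-time ✓ (not excluded); service 69 days < 2 years (≈730 days) ✗ → not eligible.
Medical Plan — service 69 days < 1 year (≈365 days) ✗ → not eligible.
Fitness Allowance — service 69 days < 12 months (≈360 days) ✗ → not eligible.

RSU Program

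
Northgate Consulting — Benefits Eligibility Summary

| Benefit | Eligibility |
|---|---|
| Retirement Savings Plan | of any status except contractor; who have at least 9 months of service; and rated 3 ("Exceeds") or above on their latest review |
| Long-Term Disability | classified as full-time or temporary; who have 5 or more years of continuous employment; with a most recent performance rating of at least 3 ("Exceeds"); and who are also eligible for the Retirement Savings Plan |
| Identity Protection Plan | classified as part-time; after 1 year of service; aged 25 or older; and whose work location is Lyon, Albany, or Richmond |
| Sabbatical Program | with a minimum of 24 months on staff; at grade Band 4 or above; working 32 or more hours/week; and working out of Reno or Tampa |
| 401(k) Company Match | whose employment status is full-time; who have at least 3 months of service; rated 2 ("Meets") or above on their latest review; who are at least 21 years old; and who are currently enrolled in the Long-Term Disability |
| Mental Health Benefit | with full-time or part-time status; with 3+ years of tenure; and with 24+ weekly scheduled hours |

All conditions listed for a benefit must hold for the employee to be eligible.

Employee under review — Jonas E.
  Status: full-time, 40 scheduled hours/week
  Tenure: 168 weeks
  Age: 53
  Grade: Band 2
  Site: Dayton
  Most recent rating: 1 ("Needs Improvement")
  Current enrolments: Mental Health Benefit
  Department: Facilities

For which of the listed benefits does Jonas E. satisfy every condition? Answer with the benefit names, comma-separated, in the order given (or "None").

Retirement Savings Plan — status full-time ✓ (not excluded); service 168 weeks ≥ 9 months (≈270 days) ✓; rating 1 < 3 ✗ → not eligible.
Long-Term Disability — status full-time ✓; service 168 weeks < 5 years (≈1825 days) ✗ → not eligible.
Identity Protection Plan — status full-time ✗ (requires part-time) → not eligible.
Sabbatical Program — service 168 weeks ≥ 24 months (≈720 days) ✓; grade Band 2 < Band 4 ✗ → not eligible.
401(k) Company Match — status full-time ✓; service 168 weeks ≥ 3 months (≈90 days) ✓; rating 1 < 2 ✗ → not eligible.
Mental Health Benefit — status full-time ✓; service 168 weeks ≥ 3 years (≈1095 days) ✓; 40 hrs/wk ≥ 24 ✓ → eligible.

Mental Health Benefit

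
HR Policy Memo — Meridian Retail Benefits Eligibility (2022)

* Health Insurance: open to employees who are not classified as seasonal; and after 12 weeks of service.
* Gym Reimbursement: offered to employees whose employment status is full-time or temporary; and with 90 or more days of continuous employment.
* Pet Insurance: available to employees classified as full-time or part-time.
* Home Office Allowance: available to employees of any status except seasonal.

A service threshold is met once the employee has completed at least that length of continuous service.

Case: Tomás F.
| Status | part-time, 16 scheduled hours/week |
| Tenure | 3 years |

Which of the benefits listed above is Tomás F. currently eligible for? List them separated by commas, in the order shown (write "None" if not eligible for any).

Health Insurance, Pet Insurance, Home Office Allowance

Health Insurance — status part-time ✓ (not excluded); service 3 years ≥ 12 weeks (≈84 days) ✓ → eligible.
Gym Reimbursement — status part-time ✗ (requires full-time or temporary) → not eligible.
Pet Insurance — status part-time ✓ → eligible.
Home Office Allowance — status part-time ✓ (not excluded) → eligible.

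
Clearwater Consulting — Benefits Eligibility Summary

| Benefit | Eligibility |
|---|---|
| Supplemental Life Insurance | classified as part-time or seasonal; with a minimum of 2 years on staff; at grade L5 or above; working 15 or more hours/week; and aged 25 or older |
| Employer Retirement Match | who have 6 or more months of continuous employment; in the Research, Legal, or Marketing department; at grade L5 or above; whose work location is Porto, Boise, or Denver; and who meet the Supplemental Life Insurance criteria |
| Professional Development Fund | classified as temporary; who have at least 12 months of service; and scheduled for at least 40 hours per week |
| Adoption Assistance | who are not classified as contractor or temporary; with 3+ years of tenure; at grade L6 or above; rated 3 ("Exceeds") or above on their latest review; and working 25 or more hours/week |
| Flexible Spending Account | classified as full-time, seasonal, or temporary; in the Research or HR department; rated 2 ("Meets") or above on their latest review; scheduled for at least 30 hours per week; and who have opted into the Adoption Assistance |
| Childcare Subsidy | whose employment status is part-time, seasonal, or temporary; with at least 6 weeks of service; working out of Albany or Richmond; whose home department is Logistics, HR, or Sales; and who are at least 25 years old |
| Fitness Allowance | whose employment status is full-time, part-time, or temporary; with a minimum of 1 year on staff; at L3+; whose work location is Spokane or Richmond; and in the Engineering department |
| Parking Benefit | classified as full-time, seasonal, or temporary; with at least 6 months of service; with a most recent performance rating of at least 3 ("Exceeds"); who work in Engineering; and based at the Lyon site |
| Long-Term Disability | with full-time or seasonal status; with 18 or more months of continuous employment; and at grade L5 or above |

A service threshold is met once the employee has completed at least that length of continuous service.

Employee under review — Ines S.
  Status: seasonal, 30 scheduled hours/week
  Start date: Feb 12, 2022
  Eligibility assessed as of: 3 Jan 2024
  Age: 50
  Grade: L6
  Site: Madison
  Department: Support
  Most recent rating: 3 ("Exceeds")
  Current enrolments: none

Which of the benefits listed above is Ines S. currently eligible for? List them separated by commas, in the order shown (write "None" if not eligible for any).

Long-Term Disability

Service from Feb 12, 2022 to 3 Jan 2024: 690 days.
Supplemental Life Insurance — status seasonal ✓; service 690 days < 2 years (≈730 days) ✗ → not eligible.
Employer Retirement Match — service 690 days ≥ 6 months (≈180 days) ✓; dept Support ✗ → not eligible.
Professional Development Fund — status seasonal ✗ (requires temporary) → not eligible.
Adoption Assistance — status seasonal ✓ (not excluded); service 690 days < 3 years (≈1095 days) ✗ → not eligible.
Flexible Spending Account — status seasonal ✓; dept Support ✗ → not eligible.
Childcare Subsidy — status seasonal ✓; service 690 days ≥ 6 weeks (≈42 days) ✓; site Madison ✗ (not Albany or Richmond) → not eligible.
Fitness Allowance — status seasonal ✗ (requires full-time, part-time, or temporary) → not eligible.
Parking Benefit — status seasonal ✓; service 690 days ≥ 6 months (≈180 days) ✓; rating 3 ≥ 3 ✓; dept Support ✗ → not eligible.
Long-Term Disability — status seasonal ✓; service 690 days ≥ 18 months (≈540 days) ✓; grade L6 ≥ L5 ✓ → eligible.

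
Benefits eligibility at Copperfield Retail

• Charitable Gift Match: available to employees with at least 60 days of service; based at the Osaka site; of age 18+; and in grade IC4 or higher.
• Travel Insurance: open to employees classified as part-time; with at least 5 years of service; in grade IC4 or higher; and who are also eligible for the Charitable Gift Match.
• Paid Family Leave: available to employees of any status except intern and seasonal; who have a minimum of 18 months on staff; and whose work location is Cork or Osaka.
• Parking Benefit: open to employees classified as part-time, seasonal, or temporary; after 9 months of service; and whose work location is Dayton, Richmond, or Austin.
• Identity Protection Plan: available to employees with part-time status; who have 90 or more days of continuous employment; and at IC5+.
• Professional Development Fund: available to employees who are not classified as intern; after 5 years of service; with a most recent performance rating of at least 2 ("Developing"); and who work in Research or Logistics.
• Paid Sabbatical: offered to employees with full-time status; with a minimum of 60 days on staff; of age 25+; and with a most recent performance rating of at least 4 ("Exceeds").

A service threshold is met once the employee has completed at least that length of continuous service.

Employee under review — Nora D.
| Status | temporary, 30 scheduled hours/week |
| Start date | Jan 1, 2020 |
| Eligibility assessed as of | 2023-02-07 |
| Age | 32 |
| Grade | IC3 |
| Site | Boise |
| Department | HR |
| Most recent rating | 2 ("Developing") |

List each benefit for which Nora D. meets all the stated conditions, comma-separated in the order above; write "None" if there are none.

Service from Jan 1, 2020 to 2023-02-07: 1133 days.
Charitable Gift Match — service 1133 days ≥ 60 days ✓; site Boise ✗ (not Osaka) → not eligible.
Travel Insurance — status temporary ✗ (requires part-time) → not eligible.
Paid Family Leave — status temporary ✓ (not excluded); service 1133 days ≥ 18 months (≈540 days) ✓; site Boise ✗ (not Cork or Osaka) → not eligible.
Parking Benefit — status temporary ✓; service 1133 days ≥ 9 months (≈270 days) ✓; site Boise ✗ (not Dayton, Richmond, or Austin) → not eligible.
Identity Protection Plan — status temporary ✗ (requires part-time) → not eligible.
Professional Development Fund — status temporary ✓ (not excluded); service 1133 days < 5 years (≈1825 days) ✗ → not eligible.
Paid Sabbatical — status temporary ✗ (requires full-time) → not eligible.

None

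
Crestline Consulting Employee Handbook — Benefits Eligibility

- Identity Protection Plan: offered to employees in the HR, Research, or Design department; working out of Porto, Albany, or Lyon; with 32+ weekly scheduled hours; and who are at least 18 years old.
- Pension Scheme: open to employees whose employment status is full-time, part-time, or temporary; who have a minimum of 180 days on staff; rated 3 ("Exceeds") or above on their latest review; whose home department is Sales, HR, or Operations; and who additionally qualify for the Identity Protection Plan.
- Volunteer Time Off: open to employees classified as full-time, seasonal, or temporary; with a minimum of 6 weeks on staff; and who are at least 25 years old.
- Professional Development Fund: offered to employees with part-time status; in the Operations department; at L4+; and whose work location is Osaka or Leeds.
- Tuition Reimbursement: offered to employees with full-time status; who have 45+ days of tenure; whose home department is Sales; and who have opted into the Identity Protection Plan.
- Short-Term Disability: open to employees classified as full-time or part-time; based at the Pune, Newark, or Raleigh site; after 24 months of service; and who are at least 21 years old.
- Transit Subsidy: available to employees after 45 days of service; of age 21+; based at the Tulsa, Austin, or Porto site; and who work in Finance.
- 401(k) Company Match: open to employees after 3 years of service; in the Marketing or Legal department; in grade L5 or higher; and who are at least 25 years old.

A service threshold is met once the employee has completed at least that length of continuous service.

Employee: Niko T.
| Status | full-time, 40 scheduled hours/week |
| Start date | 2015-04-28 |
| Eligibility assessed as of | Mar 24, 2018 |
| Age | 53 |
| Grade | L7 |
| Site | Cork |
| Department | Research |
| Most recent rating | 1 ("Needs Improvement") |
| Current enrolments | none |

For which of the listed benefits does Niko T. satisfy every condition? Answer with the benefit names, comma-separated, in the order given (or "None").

Service from 2015-04-28 to Mar 24, 2018: 1061 days.
Identity Protection Plan — dept Research ✓; site Cork ✗ (not Porto, Albany, or Lyon) → not eligible.
Pension Scheme — status full-time ✓; service 1061 days ≥ 180 days ✓; rating 1 < 3 ✗ → not eligible.
Volunteer Time Off — status full-time ✓; service 1061 days ≥ 6 weeks (≈42 days) ✓; age 53 ≥ 25 ✓ → eligible.
Professional Development Fund — status full-time ✗ (requires part-time) → not eligible.
Tuition Reimbursement — status full-time ✓; service 1061 days ≥ 45 days ✓; dept Research ✗ → not eligible.
Short-Term Disability — status full-time ✓; site Cork ✗ (not Pune, Newark, or Raleigh) → not eligible.
Transit Subsidy — service 1061 days ≥ 45 days ✓; age 53 ≥ 21 ✓; site Cork ✗ (not Tulsa, Austin, or Porto) → not eligible.
401(k) Company Match — service 1061 days < 3 years (≈1095 days) ✗ → not eligible.

Volunteer Time Off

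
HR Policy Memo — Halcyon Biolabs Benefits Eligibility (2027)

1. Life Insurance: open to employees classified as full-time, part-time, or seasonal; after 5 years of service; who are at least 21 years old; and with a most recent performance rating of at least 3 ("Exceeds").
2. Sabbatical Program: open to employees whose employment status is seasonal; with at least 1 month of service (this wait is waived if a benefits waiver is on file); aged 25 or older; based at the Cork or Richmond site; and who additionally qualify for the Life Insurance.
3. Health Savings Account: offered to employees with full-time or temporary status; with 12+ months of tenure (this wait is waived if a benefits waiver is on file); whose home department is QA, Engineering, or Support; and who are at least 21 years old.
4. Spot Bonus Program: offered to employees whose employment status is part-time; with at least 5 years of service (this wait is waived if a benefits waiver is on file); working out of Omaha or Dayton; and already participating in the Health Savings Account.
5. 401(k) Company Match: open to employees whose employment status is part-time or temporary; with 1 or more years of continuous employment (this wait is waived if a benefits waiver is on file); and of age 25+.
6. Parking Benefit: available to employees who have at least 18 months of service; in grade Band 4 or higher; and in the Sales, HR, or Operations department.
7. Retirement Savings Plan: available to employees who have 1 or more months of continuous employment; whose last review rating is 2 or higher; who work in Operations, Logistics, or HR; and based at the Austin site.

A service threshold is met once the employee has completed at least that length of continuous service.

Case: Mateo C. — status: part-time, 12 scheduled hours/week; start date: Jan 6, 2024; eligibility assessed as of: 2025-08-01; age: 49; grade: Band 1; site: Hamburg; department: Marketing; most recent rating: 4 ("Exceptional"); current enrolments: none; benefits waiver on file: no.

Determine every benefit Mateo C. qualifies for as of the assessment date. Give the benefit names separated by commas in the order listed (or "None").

Service from Jan 6, 2024 to 2025-08-01: 573 days.
Life Insurance — status part-time ✓; service 573 days < 5 years (≈1825 days) ✗ → not eligible.
Sabbatical Program — status part-time ✗ (requires seasonal) → not eligible.
Health Savings Account — status part-time ✗ (requires full-time or temporary) → not eligible.
Spot Bonus Program — status part-time ✓; no waiver, service 573 days < 5 years (≈1825 days) ✗ → not eligible.
401(k) Company Match — status part-time ✓; no waiver, service 573 days ≥ 1 year (≈365 days) ✓; age 49 ≥ 25 ✓ → eligible.
Parking Benefit — service 573 days ≥ 18 months (≈540 days) ✓; grade Band 1 < Band 4 ✗ → not eligible.
Retirement Savings Plan — service 573 days ≥ 1 month (≈30 days) ✓; rating 4 ≥ 2 ✓; dept Marketing ✗ → not eligible.

401(k) Company Match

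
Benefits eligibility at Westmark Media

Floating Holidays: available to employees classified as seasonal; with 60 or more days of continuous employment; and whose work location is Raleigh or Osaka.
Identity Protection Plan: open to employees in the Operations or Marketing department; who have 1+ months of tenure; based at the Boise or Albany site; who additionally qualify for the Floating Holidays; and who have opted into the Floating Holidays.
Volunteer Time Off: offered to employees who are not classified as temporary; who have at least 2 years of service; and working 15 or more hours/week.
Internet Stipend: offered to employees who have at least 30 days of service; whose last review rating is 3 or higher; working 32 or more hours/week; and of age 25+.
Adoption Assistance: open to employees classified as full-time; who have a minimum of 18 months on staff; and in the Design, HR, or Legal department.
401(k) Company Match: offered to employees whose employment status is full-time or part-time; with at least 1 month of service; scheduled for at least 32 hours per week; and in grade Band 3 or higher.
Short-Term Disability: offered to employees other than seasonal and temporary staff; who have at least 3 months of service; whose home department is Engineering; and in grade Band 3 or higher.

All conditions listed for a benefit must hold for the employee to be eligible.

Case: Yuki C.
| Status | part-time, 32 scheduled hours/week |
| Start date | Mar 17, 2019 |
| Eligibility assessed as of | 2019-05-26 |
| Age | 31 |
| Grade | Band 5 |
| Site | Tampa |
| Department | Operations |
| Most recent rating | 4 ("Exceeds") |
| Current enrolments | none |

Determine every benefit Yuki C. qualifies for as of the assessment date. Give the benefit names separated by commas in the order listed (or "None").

Service from Mar 17, 2019 to 2019-05-26: 70 days.
Floating Holidays — status part-time ✗ (requires seasonal) → not eligible.
Identity Protection Plan — dept Operations ✓; service 70 days ≥ 1 month (≈30 days) ✓; site Tampa ✗ (not Boise or Albany) → not eligible.
Volunteer Time Off — status part-time ✓ (not excluded); service 70 days < 2 years (≈730 days) ✗ → not eligible.
Internet Stipend — service 70 days ≥ 30 days ✓; rating 4 ≥ 3 ✓; 32 hrs/wk ≥ 32 ✓; age 31 ≥ 25 ✓ → eligible.
Adoption Assistance — status part-time ✗ (requires full-time) → not eligible.
401(k) Company Match — status part-time ✓; service 70 days ≥ 1 month (≈30 days) ✓; 32 hrs/wk ≥ 32 ✓; grade Band 5 ≥ Band 3 ✓ → eligible.
Short-Term Disability — status part-time ✓ (not excluded); service 70 days < 3 months (≈90 days) ✗ → not eligible.

Internet Stipend, 401(k) Company Match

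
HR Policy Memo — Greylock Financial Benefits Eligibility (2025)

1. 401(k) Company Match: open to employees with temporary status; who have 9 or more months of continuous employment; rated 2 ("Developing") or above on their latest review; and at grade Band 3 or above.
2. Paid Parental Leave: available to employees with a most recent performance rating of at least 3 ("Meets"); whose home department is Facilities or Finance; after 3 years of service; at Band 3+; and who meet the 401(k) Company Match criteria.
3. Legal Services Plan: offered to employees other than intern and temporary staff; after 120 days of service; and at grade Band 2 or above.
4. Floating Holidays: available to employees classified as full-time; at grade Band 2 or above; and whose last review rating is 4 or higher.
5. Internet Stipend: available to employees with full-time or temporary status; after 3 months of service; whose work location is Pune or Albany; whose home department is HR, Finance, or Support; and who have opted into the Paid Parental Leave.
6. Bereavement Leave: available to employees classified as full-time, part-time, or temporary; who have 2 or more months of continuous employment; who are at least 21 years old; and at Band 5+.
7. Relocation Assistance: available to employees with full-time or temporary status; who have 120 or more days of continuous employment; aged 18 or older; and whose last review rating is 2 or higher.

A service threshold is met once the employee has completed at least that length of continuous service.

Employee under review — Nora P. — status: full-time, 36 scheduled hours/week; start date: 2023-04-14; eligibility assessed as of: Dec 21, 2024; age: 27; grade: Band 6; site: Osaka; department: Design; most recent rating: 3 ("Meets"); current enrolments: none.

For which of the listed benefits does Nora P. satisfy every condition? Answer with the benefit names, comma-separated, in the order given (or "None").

Service from 2023-04-14 to Dec 21, 2024: 617 days.
401(k) Company Match — status full-time ✗ (requires temporary) → not eligible.
Paid Parental Leave — rating 3 ≥ 3 ✓; dept Design ✗ → not eligible.
Legal Services Plan — status full-time ✓ (not excluded); service 617 days ≥ 120 days ✓; grade Band 6 ≥ Band 2 ✓ → eligible.
Floating Holidays — status full-time ✓; grade Band 6 ≥ Band 2 ✓; rating 3 < 4 ✗ → not eligible.
Internet Stipend — status full-time ✓; service 617 days ≥ 3 months (≈90 days) ✓; site Osaka ✗ (not Pune or Albany) → not eligible.
Bereavement Leave — status full-time ✓; service 617 days ≥ 2 months (≈60 days) ✓; age 27 ≥ 21 ✓; grade Band 6 ≥ Band 5 ✓ → eligible.
Relocation Assistance — status full-time ✓; service 617 days ≥ 120 days ✓; age 27 ≥ 18 ✓; rating 3 ≥ 2 ✓ → eligible.

Legal Services Plan, Bereavement Leave, Relocation Assistance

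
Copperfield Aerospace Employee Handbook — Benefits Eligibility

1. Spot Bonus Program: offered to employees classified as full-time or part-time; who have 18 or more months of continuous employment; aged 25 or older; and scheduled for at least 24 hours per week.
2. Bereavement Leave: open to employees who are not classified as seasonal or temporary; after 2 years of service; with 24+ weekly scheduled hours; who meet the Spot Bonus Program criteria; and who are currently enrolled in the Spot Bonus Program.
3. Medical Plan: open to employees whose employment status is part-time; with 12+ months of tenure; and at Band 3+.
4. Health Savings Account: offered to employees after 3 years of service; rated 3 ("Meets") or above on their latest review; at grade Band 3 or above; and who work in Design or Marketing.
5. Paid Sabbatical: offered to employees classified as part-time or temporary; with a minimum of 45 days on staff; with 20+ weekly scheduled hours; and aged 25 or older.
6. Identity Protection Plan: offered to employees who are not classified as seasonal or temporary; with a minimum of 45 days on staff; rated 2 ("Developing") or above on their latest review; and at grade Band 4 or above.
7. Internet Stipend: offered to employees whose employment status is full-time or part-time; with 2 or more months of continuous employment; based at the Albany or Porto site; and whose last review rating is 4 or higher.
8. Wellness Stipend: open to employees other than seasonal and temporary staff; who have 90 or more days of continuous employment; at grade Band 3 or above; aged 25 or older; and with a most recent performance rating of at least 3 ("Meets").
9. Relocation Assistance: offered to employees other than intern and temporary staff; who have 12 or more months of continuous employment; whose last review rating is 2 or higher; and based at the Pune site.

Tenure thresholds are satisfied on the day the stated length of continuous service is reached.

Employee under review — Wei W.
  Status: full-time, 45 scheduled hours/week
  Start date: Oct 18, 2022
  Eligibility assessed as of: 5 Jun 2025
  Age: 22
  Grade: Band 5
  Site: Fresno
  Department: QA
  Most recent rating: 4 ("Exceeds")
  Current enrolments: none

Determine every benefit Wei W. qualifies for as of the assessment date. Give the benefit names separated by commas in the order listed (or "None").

Identity Protection Plan

Service from Oct 18, 2022 to 5 Jun 2025: 961 days.
Spot Bonus Program — status full-time ✓; service 961 days ≥ 18 months (≈540 days) ✓; age 22 < 25 ✗ → not eligible.
Bereavement Leave — status full-time ✓ (not excluded); service 961 days ≥ 2 years (≈730 days) ✓; 45 hrs/wk ≥ 24 ✓; not eligible for Spot Bonus Program ✗ → not eligible.
Medical Plan — status full-time ✗ (requires part-time) → not eligible.
Health Savings Account — service 961 days < 3 years (≈1095 days) ✗ → not eligible.
Paid Sabbatical — status full-time ✗ (requires part-time or temporary) → not eligible.
Identity Protection Plan — status full-time ✓ (not excluded); service 961 days ≥ 45 days ✓; rating 4 ≥ 2 ✓; grade Band 5 ≥ Band 4 ✓ → eligible.
Internet Stipend — status full-time ✓; service 961 days ≥ 2 months (≈60 days) ✓; site Fresno ✗ (not Albany or Porto) → not eligible.
Wellness Stipend — status full-time ✓ (not excluded); service 961 days ≥ 90 days ✓; grade Band 5 ≥ Band 3 ✓; age 22 < 25 ✗ → not eligible.
Relocation Assistance — status full-time ✓ (not excluded); service 961 days ≥ 12 months (≈360 days) ✓; rating 4 ≥ 2 ✓; site Fresno ✗ (not Pune) → not eligible.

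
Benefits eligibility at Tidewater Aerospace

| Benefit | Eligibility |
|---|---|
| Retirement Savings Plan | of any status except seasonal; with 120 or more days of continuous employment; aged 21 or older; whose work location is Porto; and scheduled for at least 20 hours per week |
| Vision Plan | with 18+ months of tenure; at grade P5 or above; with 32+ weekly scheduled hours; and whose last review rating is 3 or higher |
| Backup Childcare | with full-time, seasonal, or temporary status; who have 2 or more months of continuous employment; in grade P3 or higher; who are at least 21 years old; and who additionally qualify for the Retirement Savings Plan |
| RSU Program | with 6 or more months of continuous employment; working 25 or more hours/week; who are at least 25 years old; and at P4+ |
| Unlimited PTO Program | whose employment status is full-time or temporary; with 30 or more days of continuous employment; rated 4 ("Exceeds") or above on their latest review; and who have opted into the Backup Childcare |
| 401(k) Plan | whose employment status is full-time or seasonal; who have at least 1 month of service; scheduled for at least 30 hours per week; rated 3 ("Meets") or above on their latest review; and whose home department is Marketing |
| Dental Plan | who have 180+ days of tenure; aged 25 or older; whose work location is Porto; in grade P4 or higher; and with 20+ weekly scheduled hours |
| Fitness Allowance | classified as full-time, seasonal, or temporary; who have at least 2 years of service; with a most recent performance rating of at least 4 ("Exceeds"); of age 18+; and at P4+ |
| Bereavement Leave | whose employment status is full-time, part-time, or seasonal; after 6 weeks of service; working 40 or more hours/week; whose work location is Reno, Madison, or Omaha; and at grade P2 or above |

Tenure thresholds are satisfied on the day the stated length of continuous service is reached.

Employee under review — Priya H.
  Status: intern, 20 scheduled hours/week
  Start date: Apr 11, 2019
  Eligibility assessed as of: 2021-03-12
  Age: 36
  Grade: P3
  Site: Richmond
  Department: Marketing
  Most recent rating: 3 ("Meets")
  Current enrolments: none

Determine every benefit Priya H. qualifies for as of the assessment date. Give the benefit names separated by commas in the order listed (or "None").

Service from Apr 11, 2019 to 2021-03-12: 701 days.
Retirement Savings Plan — status intern ✓ (not excluded); service 701 days ≥ 120 days ✓; age 36 ≥ 21 ✓; site Richmond ✗ (not Porto) → not eligible.
Vision Plan — service 701 days ≥ 18 months (≈540 days) ✓; grade P3 < P5 ✗ → not eligible.
Backup Childcare — status intern ✗ (requires full-time, seasonal, or temporary) → not eligible.
RSU Program — service 701 days ≥ 6 months (≈180 days) ✓; 20 hrs/wk < 25 ✗ → not eligible.
Unlimited PTO Program — status intern ✗ (requires full-time or temporary) → not eligible.
401(k) Plan — status intern ✗ (requires full-time or seasonal) → not eligible.
Dental Plan — service 701 days ≥ 180 days ✓; age 36 ≥ 25 ✓; site Richmond ✗ (not Porto) → not eligible.
Fitness Allowance — status intern ✗ (requires full-time, seasonal, or temporary) → not eligible.
Bereavement Leave — status intern ✗ (requires full-time, part-time, or seasonal) → not eligible.

None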